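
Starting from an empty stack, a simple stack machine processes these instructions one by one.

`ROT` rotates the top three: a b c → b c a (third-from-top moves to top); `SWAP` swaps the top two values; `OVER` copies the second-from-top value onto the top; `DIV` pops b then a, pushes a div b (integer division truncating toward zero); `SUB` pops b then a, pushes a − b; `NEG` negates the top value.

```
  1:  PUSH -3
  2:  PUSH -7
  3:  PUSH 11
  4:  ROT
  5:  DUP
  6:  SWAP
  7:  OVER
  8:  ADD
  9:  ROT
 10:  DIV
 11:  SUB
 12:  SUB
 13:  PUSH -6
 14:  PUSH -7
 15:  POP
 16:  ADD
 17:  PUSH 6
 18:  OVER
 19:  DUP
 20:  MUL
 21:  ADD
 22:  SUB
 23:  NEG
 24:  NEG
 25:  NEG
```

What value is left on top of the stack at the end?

116

PUSH -3 : [-3]
PUSH -7 : [-3, -7]
PUSH 11 : [-3, -7, 11]
ROT     : [-7, 11, -3]
DUP     : [-7, 11, -3, -3]
SWAP    : [-7, 11, -3, -3]
OVER    : [-7, 11, -3, -3, -3]
ADD     : [-7, 11, -3, -6]
ROT     : [-7, -3, -6, 11]
DIV     : [-7, -3, 0]
SUB     : [-7, -3]
SUB     : [-4]
PUSH -6 : [-4, -6]
PUSH -7 : [-4, -6, -7]
POP     : [-4, -6]
ADD     : [-10]
PUSH 6  : [-10, 6]
OVER    : [-10, 6, -10]
DUP     : [-10, 6, -10, -10]
MUL     : [-10, 6, 100]
ADD     : [-10, 106]
SUB     : [-116]
NEG     : [116]
NEG     : [-116]
NEG     : [116]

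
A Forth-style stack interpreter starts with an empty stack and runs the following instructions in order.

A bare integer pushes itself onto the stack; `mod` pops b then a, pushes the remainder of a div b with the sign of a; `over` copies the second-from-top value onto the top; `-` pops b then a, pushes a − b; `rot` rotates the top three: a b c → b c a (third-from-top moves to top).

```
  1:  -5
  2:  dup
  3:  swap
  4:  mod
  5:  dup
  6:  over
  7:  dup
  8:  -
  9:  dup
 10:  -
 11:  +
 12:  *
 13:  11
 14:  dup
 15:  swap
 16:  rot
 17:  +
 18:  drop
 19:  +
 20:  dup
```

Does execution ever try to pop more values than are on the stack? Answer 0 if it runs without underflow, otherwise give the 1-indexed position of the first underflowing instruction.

-5   → [-5]
dup  → [-5, -5]
swap → [-5, -5]
mod  → [0]
dup  → [0, 0]
over → [0, 0, 0]
dup  → [0, 0, 0, 0]
-    → [0, 0, 0]
dup  → [0, 0, 0, 0]
-    → [0, 0, 0]
+    → [0, 0]
*    → [0]
11   → [0, 11]
dup  → [0, 11, 11]
swap → [0, 11, 11]
rot  → [11, 11, 0]
+    → [11, 11]
drop → [11]
+  — needs 2 operands, stack has 1 → underflow

19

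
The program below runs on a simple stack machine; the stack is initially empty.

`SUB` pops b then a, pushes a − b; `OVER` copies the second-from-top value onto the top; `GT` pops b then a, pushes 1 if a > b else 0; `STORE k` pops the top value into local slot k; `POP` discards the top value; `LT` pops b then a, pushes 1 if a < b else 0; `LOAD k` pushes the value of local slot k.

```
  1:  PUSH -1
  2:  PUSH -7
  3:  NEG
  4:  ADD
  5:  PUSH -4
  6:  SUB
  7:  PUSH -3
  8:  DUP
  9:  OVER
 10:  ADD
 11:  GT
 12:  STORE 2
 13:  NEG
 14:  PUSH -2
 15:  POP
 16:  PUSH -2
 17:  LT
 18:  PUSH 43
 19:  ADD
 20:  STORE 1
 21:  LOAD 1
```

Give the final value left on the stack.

44

PUSH -1 : [-1]
PUSH -7 : [-1, -7]
NEG     : [-1, 7]
ADD     : [6]
PUSH -4 : [6, -4]
SUB     : [10]
PUSH -3 : [10, -3]
DUP     : [10, -3, -3]
OVER    : [10, -3, -3, -3]
ADD     : [10, -3, -6]
GT      : [10, 1]
STORE 2 : [10]
NEG     : [-10]
PUSH -2 : [-10, -2]
POP     : [-10]
PUSH -2 : [-10, -2]
LT      : [1]
PUSH 43 : [1, 43]
ADD     : [44]
STORE 1 : []
LOAD 1  : [44]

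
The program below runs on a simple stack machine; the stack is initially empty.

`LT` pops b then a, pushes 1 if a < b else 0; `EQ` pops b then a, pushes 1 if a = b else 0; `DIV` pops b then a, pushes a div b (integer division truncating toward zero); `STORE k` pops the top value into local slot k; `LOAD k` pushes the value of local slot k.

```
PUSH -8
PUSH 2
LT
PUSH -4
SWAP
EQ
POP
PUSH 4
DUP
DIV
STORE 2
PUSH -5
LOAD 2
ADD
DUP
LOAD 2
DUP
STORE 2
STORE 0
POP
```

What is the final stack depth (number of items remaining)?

1

PUSH -8  [-8]
PUSH 2   [-8, 2]
LT       [1]
PUSH -4  [1, -4]
SWAP     [-4, 1]
EQ       [0]
POP      []
PUSH 4   [4]
DUP      [4, 4]
DIV      [1]
STORE 2  []
PUSH -5  [-5]
LOAD 2   [-5, 1]
ADD      [-4]
DUP      [-4, -4]
LOAD 2   [-4, -4, 1]
DUP      [-4, -4, 1, 1]
STORE 2  [-4, -4, 1]
STORE 0  [-4, -4]
POP      [-4]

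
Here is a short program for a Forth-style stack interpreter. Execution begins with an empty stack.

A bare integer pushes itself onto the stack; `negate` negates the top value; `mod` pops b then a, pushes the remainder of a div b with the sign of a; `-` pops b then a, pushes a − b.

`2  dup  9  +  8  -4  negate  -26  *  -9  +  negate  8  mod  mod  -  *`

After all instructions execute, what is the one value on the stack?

22

2      -> 2
dup    -> 2 2
9      -> 2 2 9
+      -> 2 11
8      -> 2 11 8
-4     -> 2 11 8 -4
negate -> 2 11 8 4
-26    -> 2 11 8 4 -26
*      -> 2 11 8 -104
-9     -> 2 11 8 -104 -9
+      -> 2 11 8 -113
negate -> 2 11 8 113
8      -> 2 11 8 113 8
mod    -> 2 11 8 1
mod    -> 2 11 0
-      -> 2 11
*      -> 22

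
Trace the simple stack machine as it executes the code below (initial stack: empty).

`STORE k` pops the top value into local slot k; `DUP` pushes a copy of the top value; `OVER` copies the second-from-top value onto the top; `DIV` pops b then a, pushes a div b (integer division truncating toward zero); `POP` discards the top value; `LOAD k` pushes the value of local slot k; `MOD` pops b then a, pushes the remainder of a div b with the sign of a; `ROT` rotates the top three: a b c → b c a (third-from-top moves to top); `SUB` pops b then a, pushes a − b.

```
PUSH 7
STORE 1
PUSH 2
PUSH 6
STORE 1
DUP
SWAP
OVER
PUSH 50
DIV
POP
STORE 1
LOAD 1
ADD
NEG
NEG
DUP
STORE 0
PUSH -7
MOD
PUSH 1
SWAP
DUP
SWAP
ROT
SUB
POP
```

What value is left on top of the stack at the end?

4

PUSH 7  -> [7]
STORE 1 -> []
PUSH 2  -> [2]
PUSH 6  -> [2, 6]
STORE 1 -> [2]
DUP     -> [2, 2]
SWAP    -> [2, 2]
OVER    -> [2, 2, 2]
PUSH 50 -> [2, 2, 2, 50]
DIV     -> [2, 2, 0]
POP     -> [2, 2]
STORE 1 -> [2]
LOAD 1  -> [2, 2]
ADD     -> [4]
NEG     -> [-4]
NEG     -> [4]
DUP     -> [4, 4]
STORE 0 -> [4]
PUSH -7 -> [4, -7]
MOD     -> [4]
PUSH 1  -> [4, 1]
SWAP    -> [1, 4]
DUP     -> [1, 4, 4]
SWAP    -> [1, 4, 4]
ROT     -> [4, 4, 1]
SUB     -> [4, 3]
POP     -> [4]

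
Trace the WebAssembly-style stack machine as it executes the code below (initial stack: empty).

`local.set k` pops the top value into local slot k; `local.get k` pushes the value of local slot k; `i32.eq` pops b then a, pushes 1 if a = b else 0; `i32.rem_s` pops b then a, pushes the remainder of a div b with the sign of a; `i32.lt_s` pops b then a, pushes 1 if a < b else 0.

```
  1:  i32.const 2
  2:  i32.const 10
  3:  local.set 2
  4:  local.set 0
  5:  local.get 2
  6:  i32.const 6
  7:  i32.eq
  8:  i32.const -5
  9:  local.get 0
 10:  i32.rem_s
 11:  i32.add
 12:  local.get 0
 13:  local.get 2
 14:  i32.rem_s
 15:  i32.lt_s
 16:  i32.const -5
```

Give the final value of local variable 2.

10

i32.const 2  -> 2
i32.const 10 -> 2 10
local.set 2  -> 2
local.set 0  -> (empty)
local.get 2  -> 10
i32.const 6  -> 10 6
i32.eq       -> 0
i32.const -5 -> 0 -5
local.get 0  -> 0 -5 2
i32.rem_s    -> 0 -1
i32.add      -> -1
local.get 0  -> -1 2
local.get 2  -> -1 2 10
i32.rem_s    -> -1 2
i32.lt_s     -> 1
i32.const -5 -> 1 -5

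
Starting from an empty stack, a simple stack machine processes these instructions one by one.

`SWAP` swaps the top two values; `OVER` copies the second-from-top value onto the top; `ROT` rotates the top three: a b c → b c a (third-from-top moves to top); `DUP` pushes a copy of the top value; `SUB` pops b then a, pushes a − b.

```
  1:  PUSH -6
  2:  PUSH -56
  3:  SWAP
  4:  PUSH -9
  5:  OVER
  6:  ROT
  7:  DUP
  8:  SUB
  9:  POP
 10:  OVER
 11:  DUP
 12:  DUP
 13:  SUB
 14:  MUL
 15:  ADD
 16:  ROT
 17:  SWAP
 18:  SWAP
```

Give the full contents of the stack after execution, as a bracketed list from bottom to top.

[-9, -6, -56]

PUSH -6   [-6]
PUSH -56  [-6, -56]
SWAP      [-56, -6]
PUSH -9   [-56, -6, -9]
OVER      [-56, -6, -9, -6]
ROT       [-56, -9, -6, -6]
DUP       [-56, -9, -6, -6, -6]
SUB       [-56, -9, -6, 0]
POP       [-56, -9, -6]
OVER      [-56, -9, -6, -9]
DUP       [-56, -9, -6, -9, -9]
DUP       [-56, -9, -6, -9, -9, -9]
SUB       [-56, -9, -6, -9, 0]
MUL       [-56, -9, -6, 0]
ADD       [-56, -9, -6]
ROT       [-9, -6, -56]
SWAP      [-9, -56, -6]
SWAP      [-9, -6, -56]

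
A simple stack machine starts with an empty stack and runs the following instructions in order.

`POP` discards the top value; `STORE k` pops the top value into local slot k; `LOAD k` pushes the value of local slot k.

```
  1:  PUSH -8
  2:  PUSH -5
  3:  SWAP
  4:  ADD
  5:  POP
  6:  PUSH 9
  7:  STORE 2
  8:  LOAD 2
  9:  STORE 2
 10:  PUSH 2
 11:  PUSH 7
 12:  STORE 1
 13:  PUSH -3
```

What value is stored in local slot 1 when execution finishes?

PUSH -8 : -8
PUSH -5 : -8 -5
SWAP    : -5 -8
ADD     : -13
POP     : (empty)
PUSH 9  : 9
STORE 2 : (empty)
LOAD 2  : 9
STORE 2 : (empty)
PUSH 2  : 2
PUSH 7  : 2 7
STORE 1 : 2
PUSH -3 : 2 -3

7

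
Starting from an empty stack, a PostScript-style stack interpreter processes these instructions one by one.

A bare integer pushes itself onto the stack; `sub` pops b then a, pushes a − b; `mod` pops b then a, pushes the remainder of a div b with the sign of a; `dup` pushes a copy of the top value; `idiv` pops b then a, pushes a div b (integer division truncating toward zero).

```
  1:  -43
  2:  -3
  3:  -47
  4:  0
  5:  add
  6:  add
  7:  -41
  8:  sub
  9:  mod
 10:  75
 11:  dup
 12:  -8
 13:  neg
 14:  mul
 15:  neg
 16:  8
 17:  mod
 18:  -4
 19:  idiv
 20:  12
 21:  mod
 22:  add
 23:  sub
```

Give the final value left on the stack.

-82

-43  -> -43
-3   -> -43 -3
-47  -> -43 -3 -47
0    -> -43 -3 -47 0
add  -> -43 -3 -47
add  -> -43 -50
-41  -> -43 -50 -41
sub  -> -43 -9
mod  -> -7
75   -> -7 75
dup  -> -7 75 75
-8   -> -7 75 75 -8
neg  -> -7 75 75 8
mul  -> -7 75 600
neg  -> -7 75 -600
8    -> -7 75 -600 8
mod  -> -7 75 0
-4   -> -7 75 0 -4
idiv -> -7 75 0
12   -> -7 75 0 12
mod  -> -7 75 0
add  -> -7 75
sub  -> -82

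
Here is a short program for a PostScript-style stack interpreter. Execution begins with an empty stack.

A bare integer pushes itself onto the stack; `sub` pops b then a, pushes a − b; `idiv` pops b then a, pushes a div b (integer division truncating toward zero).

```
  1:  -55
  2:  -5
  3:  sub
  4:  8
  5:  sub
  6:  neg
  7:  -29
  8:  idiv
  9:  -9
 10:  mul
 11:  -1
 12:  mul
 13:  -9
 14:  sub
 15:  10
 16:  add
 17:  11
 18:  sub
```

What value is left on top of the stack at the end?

-10

-55   [-55]
-5    [-55, -5]
sub   [-50]
8     [-50, 8]
sub   [-58]
neg   [58]
-29   [58, -29]
idiv  [-2]
-9    [-2, -9]
mul   [18]
-1    [18, -1]
mul   [-18]
-9    [-18, -9]
sub   [-9]
10    [-9, 10]
add   [1]
11    [1, 11]
sub   [-10]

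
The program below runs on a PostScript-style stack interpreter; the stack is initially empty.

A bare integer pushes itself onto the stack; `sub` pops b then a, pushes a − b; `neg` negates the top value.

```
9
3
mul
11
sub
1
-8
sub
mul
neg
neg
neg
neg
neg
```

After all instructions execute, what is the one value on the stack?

-144

9    9
3    9 3
mul  27
11   27 11
sub  16
1    16 1
-8   16 1 -8
sub  16 9
mul  144
neg  -144
neg  144
neg  -144
neg  144
neg  -144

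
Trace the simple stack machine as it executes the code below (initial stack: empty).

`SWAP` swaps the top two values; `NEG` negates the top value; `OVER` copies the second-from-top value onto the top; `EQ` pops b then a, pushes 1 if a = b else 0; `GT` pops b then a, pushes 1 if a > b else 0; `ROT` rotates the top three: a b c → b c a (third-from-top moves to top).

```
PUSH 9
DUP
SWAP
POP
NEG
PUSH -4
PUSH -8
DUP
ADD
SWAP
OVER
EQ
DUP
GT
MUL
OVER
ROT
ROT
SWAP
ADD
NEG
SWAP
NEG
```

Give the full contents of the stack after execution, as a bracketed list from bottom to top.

[9, 9]

PUSH 9  : [9]
DUP     : [9, 9]
SWAP    : [9, 9]
POP     : [9]
NEG     : [-9]
PUSH -4 : [-9, -4]
PUSH -8 : [-9, -4, -8]
DUP     : [-9, -4, -8, -8]
ADD     : [-9, -4, -16]
SWAP    : [-9, -16, -4]
OVER    : [-9, -16, -4, -16]
EQ      : [-9, -16, 0]
DUP     : [-9, -16, 0, 0]
GT      : [-9, -16, 0]
MUL     : [-9, 0]
OVER    : [-9, 0, -9]
ROT     : [0, -9, -9]
ROT     : [-9, -9, 0]
SWAP    : [-9, 0, -9]
ADD     : [-9, -9]
NEG     : [-9, 9]
SWAP    : [9, -9]
NEG     : [9, 9]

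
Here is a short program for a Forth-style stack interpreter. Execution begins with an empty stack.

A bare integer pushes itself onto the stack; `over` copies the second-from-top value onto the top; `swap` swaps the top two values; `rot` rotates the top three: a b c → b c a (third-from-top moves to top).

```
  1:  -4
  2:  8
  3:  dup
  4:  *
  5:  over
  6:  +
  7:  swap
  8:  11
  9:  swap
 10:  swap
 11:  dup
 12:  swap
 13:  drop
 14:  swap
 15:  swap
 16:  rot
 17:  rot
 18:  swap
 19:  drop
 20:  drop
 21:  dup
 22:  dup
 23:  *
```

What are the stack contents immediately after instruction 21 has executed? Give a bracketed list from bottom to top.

-4    [-4]
8     [-4, 8]
dup   [-4, 8, 8]
*     [-4, 64]
over  [-4, 64, -4]
+     [-4, 60]
swap  [60, -4]
11    [60, -4, 11]
swap  [60, 11, -4]
swap  [60, -4, 11]
dup   [60, -4, 11, 11]
swap  [60, -4, 11, 11]
drop  [60, -4, 11]
swap  [60, 11, -4]
swap  [60, -4, 11]
rot   [-4, 11, 60]
rot   [11, 60, -4]
swap  [11, -4, 60]
drop  [11, -4]
drop  [11]
dup   [11, 11]

[11, 11]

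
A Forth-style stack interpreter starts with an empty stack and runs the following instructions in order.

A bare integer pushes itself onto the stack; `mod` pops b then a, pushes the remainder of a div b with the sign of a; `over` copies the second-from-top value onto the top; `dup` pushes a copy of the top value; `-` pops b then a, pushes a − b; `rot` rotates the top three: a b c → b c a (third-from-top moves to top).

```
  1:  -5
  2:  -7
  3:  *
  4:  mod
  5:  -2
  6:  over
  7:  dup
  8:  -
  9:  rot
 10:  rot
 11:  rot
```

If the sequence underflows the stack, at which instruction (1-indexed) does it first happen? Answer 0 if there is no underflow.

4

-5 : [-5]
-7 : [-5, -7]
*  : [35]
mod  — needs 2 operands, stack has 1 → underflow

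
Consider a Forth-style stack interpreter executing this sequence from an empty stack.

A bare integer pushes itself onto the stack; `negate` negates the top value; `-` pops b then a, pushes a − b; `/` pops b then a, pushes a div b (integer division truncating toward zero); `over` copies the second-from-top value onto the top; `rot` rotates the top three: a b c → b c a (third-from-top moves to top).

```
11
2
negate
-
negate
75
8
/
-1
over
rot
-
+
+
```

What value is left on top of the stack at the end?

-14

11      [11]
2       [11, 2]
negate  [11, -2]
-       [13]
negate  [-13]
75      [-13, 75]
8       [-13, 75, 8]
/       [-13, 9]
-1      [-13, 9, -1]
over    [-13, 9, -1, 9]
rot     [-13, -1, 9, 9]
-       [-13, -1, 0]
+       [-13, -1]
+       [-14]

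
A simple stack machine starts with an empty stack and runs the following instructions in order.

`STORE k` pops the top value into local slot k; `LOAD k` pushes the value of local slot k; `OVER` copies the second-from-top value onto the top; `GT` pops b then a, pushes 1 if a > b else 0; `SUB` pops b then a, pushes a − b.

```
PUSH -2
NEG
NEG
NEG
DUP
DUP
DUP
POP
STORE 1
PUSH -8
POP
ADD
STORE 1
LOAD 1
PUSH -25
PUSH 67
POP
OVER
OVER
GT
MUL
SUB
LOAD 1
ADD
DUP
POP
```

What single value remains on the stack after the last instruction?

PUSH -2   [-2]
NEG       [2]
NEG       [-2]
NEG       [2]
DUP       [2, 2]
DUP       [2, 2, 2]
DUP       [2, 2, 2, 2]
POP       [2, 2, 2]
STORE 1   [2, 2]
PUSH -8   [2, 2, -8]
POP       [2, 2]
ADD       [4]
STORE 1   []
LOAD 1    [4]
PUSH -25  [4, -25]
PUSH 67   [4, -25, 67]
POP       [4, -25]
OVER      [4, -25, 4]
OVER      [4, -25, 4, -25]
GT        [4, -25, 1]
MUL       [4, -25]
SUB       [29]
LOAD 1    [29, 4]
ADD       [33]
DUP       [33, 33]
POP       [33]

33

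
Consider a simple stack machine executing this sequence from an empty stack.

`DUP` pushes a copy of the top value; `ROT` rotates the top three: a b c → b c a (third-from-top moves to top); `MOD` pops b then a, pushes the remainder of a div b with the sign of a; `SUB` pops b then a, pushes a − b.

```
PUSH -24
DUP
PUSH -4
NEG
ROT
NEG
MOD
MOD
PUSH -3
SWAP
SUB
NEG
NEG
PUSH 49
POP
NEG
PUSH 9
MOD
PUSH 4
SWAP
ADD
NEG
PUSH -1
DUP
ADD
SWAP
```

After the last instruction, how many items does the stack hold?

2

PUSH -24 -> -24
DUP      -> -24 -24
PUSH -4  -> -24 -24 -4
NEG      -> -24 -24 4
ROT      -> -24 4 -24
NEG      -> -24 4 24
MOD      -> -24 4
MOD      -> 0
PUSH -3  -> 0 -3
SWAP     -> -3 0
SUB      -> -3
NEG      -> 3
NEG      -> -3
PUSH 49  -> -3 49
POP      -> -3
NEG      -> 3
PUSH 9   -> 3 9
MOD      -> 3
PUSH 4   -> 3 4
SWAP     -> 4 3
ADD      -> 7
NEG      -> -7
PUSH -1  -> -7 -1
DUP      -> -7 -1 -1
ADD      -> -7 -2
SWAP     -> -2 -7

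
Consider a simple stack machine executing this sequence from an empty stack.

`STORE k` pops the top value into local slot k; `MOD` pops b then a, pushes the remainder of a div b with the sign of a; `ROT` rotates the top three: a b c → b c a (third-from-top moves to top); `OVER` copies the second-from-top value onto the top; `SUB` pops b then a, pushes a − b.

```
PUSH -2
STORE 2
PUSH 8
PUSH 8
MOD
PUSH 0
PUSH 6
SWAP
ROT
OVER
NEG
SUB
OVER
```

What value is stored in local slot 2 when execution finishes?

PUSH -2 : -2
STORE 2 : (empty)
PUSH 8  : 8
PUSH 8  : 8 8
MOD     : 0
PUSH 0  : 0 0
PUSH 6  : 0 0 6
SWAP    : 0 6 0
ROT     : 6 0 0
OVER    : 6 0 0 0
NEG     : 6 0 0 0
SUB     : 6 0 0
OVER    : 6 0 0 0

-2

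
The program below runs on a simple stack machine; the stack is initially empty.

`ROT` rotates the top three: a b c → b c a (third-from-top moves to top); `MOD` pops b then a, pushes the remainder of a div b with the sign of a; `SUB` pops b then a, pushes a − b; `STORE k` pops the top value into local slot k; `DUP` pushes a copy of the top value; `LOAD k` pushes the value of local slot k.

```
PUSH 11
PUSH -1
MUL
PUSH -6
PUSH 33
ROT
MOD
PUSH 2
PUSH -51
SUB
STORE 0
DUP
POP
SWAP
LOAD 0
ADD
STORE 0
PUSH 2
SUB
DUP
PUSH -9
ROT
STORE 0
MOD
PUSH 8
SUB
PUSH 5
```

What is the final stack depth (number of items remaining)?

2

PUSH 11  : [11]
PUSH -1  : [11, -1]
MUL      : [-11]
PUSH -6  : [-11, -6]
PUSH 33  : [-11, -6, 33]
ROT      : [-6, 33, -11]
MOD      : [-6, 0]
PUSH 2   : [-6, 0, 2]
PUSH -51 : [-6, 0, 2, -51]
SUB      : [-6, 0, 53]
STORE 0  : [-6, 0]
DUP      : [-6, 0, 0]
POP      : [-6, 0]
SWAP     : [0, -6]
LOAD 0   : [0, -6, 53]
ADD      : [0, 47]
STORE 0  : [0]
PUSH 2   : [0, 2]
SUB      : [-2]
DUP      : [-2, -2]
PUSH -9  : [-2, -2, -9]
ROT      : [-2, -9, -2]
STORE 0  : [-2, -9]
MOD      : [-2]
PUSH 8   : [-2, 8]
SUB      : [-10]
PUSH 5   : [-10, 5]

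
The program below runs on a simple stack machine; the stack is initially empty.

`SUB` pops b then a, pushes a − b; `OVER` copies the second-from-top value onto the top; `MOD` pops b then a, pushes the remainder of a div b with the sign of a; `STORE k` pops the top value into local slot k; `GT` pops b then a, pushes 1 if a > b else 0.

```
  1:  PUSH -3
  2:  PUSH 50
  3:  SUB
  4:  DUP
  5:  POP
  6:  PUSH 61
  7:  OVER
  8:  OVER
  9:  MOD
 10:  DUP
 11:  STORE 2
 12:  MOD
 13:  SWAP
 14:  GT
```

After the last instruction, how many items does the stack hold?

1

PUSH -3 -> [-3]
PUSH 50 -> [-3, 50]
SUB     -> [-53]
DUP     -> [-53, -53]
POP     -> [-53]
PUSH 61 -> [-53, 61]
OVER    -> [-53, 61, -53]
OVER    -> [-53, 61, -53, 61]
MOD     -> [-53, 61, -53]
DUP     -> [-53, 61, -53, -53]
STORE 2 -> [-53, 61, -53]
MOD     -> [-53, 8]
SWAP    -> [8, -53]
GT      -> [1]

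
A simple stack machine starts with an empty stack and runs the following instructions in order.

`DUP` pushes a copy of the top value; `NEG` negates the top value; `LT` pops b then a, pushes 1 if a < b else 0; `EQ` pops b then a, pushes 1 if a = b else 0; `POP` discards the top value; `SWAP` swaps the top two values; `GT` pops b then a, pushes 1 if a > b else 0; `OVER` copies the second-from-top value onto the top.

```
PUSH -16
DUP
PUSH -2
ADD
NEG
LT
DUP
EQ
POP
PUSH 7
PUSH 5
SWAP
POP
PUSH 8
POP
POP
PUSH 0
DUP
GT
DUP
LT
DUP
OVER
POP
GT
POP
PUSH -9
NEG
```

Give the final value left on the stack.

PUSH -16  [-16]
DUP       [-16, -16]
PUSH -2   [-16, -16, -2]
ADD       [-16, -18]
NEG       [-16, 18]
LT        [1]
DUP       [1, 1]
EQ        [1]
POP       []
PUSH 7    [7]
PUSH 5    [7, 5]
SWAP      [5, 7]
POP       [5]
PUSH 8    [5, 8]
POP       [5]
POP       []
PUSH 0    [0]
DUP       [0, 0]
GT        [0]
DUP       [0, 0]
LT        [0]
DUP       [0, 0]
OVER      [0, 0, 0]
POP       [0, 0]
GT        [0]
POP       []
PUSH -9   [-9]
NEG       [9]

9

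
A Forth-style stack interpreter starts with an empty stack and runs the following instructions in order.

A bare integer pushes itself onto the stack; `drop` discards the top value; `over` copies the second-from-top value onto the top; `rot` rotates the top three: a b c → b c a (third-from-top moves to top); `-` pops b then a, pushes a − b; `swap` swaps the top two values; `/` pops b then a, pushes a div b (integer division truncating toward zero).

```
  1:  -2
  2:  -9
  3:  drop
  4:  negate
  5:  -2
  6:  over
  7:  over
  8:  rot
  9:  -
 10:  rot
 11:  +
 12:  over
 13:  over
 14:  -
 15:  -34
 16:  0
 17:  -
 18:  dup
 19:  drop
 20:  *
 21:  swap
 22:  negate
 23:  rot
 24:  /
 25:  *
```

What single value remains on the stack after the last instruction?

-2     → -2
-9     → -2 -9
drop   → -2
negate → 2
-2     → 2 -2
over   → 2 -2 2
over   → 2 -2 2 -2
rot    → 2 2 -2 -2
-      → 2 2 0
rot    → 2 0 2
+      → 2 2
over   → 2 2 2
over   → 2 2 2 2
-      → 2 2 0
-34    → 2 2 0 -34
0      → 2 2 0 -34 0
-      → 2 2 0 -34
dup    → 2 2 0 -34 -34
drop   → 2 2 0 -34
*      → 2 2 0
swap   → 2 0 2
negate → 2 0 -2
rot    → 0 -2 2
/      → 0 -1
*      → 0

0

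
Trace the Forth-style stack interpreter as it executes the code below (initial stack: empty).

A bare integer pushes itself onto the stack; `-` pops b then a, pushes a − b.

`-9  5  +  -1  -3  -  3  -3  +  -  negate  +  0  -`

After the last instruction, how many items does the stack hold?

1

-9     → [-9]
5      → [-9, 5]
+      → [-4]
-1     → [-4, -1]
-3     → [-4, -1, -3]
-      → [-4, 2]
3      → [-4, 2, 3]
-3     → [-4, 2, 3, -3]
+      → [-4, 2, 0]
-      → [-4, 2]
negate → [-4, -2]
+      → [-6]
0      → [-6, 0]
-      → [-6]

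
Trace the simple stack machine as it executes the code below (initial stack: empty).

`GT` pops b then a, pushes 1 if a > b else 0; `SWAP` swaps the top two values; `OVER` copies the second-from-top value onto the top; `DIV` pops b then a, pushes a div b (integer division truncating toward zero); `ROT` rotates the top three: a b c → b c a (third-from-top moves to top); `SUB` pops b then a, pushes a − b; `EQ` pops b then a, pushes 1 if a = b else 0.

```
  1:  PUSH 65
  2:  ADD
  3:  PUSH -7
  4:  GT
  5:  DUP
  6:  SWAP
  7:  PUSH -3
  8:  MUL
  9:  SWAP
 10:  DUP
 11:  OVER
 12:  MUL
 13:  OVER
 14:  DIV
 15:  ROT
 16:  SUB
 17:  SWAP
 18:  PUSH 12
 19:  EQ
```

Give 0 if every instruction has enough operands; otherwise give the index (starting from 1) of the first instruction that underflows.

2

PUSH 65  65
ADD  — needs 2 operands, stack has 1 → underflow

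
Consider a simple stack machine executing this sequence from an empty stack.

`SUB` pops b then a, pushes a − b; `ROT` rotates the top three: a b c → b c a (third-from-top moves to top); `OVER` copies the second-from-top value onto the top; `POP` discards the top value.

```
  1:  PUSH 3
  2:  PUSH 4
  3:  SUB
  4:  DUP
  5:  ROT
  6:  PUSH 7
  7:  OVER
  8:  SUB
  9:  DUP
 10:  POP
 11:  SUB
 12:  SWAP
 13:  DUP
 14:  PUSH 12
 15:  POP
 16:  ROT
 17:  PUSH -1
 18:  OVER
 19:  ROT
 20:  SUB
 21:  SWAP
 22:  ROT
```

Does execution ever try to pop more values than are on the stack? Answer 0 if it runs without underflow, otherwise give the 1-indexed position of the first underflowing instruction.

PUSH 3 -> [3]
PUSH 4 -> [3, 4]
SUB    -> [-1]
DUP    -> [-1, -1]
ROT  — needs 3 operands, stack has 2 → underflow

5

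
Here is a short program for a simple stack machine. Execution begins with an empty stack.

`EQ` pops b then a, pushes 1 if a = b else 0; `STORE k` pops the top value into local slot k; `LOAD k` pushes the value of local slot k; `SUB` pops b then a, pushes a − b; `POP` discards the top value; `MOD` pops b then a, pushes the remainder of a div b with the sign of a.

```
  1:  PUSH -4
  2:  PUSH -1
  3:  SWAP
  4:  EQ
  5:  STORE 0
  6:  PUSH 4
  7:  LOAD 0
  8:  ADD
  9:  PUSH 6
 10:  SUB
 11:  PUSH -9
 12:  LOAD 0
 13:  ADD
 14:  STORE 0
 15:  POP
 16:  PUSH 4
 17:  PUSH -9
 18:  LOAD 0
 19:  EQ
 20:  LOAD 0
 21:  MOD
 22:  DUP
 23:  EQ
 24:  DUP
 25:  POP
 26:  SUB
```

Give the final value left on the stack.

3

PUSH -4  -4
PUSH -1  -4 -1
SWAP     -1 -4
EQ       0
STORE 0  (empty)
PUSH 4   4
LOAD 0   4 0
ADD      4
PUSH 6   4 6
SUB      -2
PUSH -9  -2 -9
LOAD 0   -2 -9 0
ADD      -2 -9
STORE 0  -2
POP      (empty)
PUSH 4   4
PUSH -9  4 -9
LOAD 0   4 -9 -9
EQ       4 1
LOAD 0   4 1 -9
MOD      4 1
DUP      4 1 1
EQ       4 1
DUP      4 1 1
POP      4 1
SUB      3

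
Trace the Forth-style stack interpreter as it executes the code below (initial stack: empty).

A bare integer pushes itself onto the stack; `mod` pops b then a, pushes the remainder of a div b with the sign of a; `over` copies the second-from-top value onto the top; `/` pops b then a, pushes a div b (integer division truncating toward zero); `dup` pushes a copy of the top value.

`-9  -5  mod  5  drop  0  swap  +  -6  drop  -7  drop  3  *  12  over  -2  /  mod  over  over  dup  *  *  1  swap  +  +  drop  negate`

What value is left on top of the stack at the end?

12

-9     → -9
-5     → -9 -5
mod    → -4
5      → -4 5
drop   → -4
0      → -4 0
swap   → 0 -4
+      → -4
-6     → -4 -6
drop   → -4
-7     → -4 -7
drop   → -4
3      → -4 3
*      → -12
12     → -12 12
over   → -12 12 -12
-2     → -12 12 -12 -2
/      → -12 12 6
mod    → -12 0
over   → -12 0 -12
over   → -12 0 -12 0
dup    → -12 0 -12 0 0
*      → -12 0 -12 0
*      → -12 0 0
1      → -12 0 0 1
swap   → -12 0 1 0
+      → -12 0 1
+      → -12 1
drop   → -12
negate → 12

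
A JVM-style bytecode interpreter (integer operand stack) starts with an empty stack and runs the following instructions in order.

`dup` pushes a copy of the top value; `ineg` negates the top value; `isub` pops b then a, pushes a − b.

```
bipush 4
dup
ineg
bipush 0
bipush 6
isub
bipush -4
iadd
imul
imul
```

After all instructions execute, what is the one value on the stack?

160

bipush 4  : [4]
dup       : [4, 4]
ineg      : [4, -4]
bipush 0  : [4, -4, 0]
bipush 6  : [4, -4, 0, 6]
isub      : [4, -4, -6]
bipush -4 : [4, -4, -6, -4]
iadd      : [4, -4, -10]
imul      : [4, 40]
imul      : [160]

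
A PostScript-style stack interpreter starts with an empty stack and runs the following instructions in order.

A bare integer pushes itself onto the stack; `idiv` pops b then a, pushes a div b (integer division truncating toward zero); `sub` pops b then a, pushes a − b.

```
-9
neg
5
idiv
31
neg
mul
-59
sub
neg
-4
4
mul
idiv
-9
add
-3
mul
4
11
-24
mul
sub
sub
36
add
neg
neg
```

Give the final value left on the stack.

-208

-9   : -9
neg  : 9
5    : 9 5
idiv : 1
31   : 1 31
neg  : 1 -31
mul  : -31
-59  : -31 -59
sub  : 28
neg  : -28
-4   : -28 -4
4    : -28 -4 4
mul  : -28 -16
idiv : 1
-9   : 1 -9
add  : -8
-3   : -8 -3
mul  : 24
4    : 24 4
11   : 24 4 11
-24  : 24 4 11 -24
mul  : 24 4 -264
sub  : 24 268
sub  : -244
36   : -244 36
add  : -208
neg  : 208
neg  : -208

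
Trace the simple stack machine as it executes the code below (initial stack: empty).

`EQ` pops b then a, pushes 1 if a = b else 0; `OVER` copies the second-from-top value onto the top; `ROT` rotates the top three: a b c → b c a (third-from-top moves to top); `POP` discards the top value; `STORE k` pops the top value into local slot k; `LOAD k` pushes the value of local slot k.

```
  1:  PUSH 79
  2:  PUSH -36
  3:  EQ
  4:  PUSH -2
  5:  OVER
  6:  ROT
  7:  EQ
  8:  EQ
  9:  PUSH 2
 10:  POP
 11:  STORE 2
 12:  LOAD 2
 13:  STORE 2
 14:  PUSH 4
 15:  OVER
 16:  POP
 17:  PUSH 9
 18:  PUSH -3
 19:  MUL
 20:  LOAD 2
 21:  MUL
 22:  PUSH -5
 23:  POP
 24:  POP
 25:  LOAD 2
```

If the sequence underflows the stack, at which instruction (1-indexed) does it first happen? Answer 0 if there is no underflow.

PUSH 79  -> 79
PUSH -36 -> 79 -36
EQ       -> 0
PUSH -2  -> 0 -2
OVER     -> 0 -2 0
ROT      -> -2 0 0
EQ       -> -2 1
EQ       -> 0
PUSH 2   -> 0 2
POP      -> 0
STORE 2  -> (empty)
LOAD 2   -> 0
STORE 2  -> (empty)
PUSH 4   -> 4
OVER  — needs 2 operands, stack has 1 → underflow

15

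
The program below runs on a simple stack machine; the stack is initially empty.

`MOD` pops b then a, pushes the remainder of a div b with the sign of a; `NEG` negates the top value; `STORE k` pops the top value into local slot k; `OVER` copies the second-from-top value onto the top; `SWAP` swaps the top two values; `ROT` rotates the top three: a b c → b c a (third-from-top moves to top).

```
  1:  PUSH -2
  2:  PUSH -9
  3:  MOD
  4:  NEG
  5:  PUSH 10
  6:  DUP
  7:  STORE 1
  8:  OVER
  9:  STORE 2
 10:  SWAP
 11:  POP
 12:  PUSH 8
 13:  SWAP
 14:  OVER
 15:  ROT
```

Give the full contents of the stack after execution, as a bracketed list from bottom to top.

PUSH -2 : [-2]
PUSH -9 : [-2, -9]
MOD     : [-2]
NEG     : [2]
PUSH 10 : [2, 10]
DUP     : [2, 10, 10]
STORE 1 : [2, 10]
OVER    : [2, 10, 2]
STORE 2 : [2, 10]
SWAP    : [10, 2]
POP     : [10]
PUSH 8  : [10, 8]
SWAP    : [8, 10]
OVER    : [8, 10, 8]
ROT     : [10, 8, 8]

[10, 8, 8]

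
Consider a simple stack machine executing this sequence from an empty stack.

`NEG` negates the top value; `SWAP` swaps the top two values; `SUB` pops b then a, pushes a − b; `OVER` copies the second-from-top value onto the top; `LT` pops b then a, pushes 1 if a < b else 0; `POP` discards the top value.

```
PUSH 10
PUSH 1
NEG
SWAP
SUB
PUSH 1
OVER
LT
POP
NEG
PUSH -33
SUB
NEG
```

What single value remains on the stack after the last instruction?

PUSH 10   10
PUSH 1    10 1
NEG       10 -1
SWAP      -1 10
SUB       -11
PUSH 1    -11 1
OVER      -11 1 -11
LT        -11 0
POP       -11
NEG       11
PUSH -33  11 -33
SUB       44
NEG       -44

-44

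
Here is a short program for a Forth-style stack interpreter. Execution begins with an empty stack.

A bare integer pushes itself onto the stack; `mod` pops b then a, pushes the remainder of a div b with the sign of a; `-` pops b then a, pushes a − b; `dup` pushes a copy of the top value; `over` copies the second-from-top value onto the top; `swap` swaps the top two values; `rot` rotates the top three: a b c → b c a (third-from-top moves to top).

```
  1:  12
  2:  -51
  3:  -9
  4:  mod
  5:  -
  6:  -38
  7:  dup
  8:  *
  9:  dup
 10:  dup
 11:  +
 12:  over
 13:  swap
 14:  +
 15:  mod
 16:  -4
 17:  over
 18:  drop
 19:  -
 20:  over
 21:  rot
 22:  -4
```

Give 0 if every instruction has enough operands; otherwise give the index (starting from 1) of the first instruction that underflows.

0

12   -> 12
-51  -> 12 -51
-9   -> 12 -51 -9
mod  -> 12 -6
-    -> 18
-38  -> 18 -38
dup  -> 18 -38 -38
*    -> 18 1444
dup  -> 18 1444 1444
dup  -> 18 1444 1444 1444
+    -> 18 1444 2888
over -> 18 1444 2888 1444
swap -> 18 1444 1444 2888
+    -> 18 1444 4332
mod  -> 18 1444
-4   -> 18 1444 -4
over -> 18 1444 -4 1444
drop -> 18 1444 -4
-    -> 18 1448
over -> 18 1448 18
rot  -> 1448 18 18
-4   -> 1448 18 18 -4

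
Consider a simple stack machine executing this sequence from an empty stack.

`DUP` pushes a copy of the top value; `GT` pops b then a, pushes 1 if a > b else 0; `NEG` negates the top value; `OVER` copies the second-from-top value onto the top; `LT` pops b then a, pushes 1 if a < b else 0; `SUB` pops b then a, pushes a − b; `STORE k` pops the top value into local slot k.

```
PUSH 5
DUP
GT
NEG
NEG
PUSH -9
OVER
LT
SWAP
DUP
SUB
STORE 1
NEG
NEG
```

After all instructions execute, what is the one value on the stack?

PUSH 5  : 5
DUP     : 5 5
GT      : 0
NEG     : 0
NEG     : 0
PUSH -9 : 0 -9
OVER    : 0 -9 0
LT      : 0 1
SWAP    : 1 0
DUP     : 1 0 0
SUB     : 1 0
STORE 1 : 1
NEG     : -1
NEG     : 1

1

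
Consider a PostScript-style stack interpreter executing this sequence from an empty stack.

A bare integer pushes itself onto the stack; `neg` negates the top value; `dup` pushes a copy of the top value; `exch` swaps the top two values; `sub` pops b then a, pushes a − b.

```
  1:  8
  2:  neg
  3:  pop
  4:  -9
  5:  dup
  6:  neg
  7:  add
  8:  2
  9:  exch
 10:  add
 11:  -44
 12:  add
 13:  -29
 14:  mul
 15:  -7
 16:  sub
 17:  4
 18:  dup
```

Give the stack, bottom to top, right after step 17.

8    : 8
neg  : -8
pop  : (empty)
-9   : -9
dup  : -9 -9
neg  : -9 9
add  : 0
2    : 0 2
exch : 2 0
add  : 2
-44  : 2 -44
add  : -42
-29  : -42 -29
mul  : 1218
-7   : 1218 -7
sub  : 1225
4    : 1225 4

[1225, 4]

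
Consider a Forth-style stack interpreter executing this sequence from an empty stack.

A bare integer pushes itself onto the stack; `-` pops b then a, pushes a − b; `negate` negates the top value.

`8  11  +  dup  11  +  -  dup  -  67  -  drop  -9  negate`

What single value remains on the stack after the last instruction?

9

8      : [8]
11     : [8, 11]
+      : [19]
dup    : [19, 19]
11     : [19, 19, 11]
+      : [19, 30]
-      : [-11]
dup    : [-11, -11]
-      : [0]
67     : [0, 67]
-      : [-67]
drop   : []
-9     : [-9]
negate : [9]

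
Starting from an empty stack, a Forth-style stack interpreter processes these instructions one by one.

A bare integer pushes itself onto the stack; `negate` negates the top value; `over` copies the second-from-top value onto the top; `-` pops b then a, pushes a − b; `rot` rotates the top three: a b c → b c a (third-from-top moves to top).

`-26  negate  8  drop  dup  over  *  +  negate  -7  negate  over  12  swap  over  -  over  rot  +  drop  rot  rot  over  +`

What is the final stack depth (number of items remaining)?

3

-26     -26
negate  26
8       26 8
drop    26
dup     26 26
over    26 26 26
*       26 676
+       702
negate  -702
-7      -702 -7
negate  -702 7
over    -702 7 -702
12      -702 7 -702 12
swap    -702 7 12 -702
over    -702 7 12 -702 12
-       -702 7 12 -714
over    -702 7 12 -714 12
rot     -702 7 -714 12 12
+       -702 7 -714 24
drop    -702 7 -714
rot     7 -714 -702
rot     -714 -702 7
over    -714 -702 7 -702
+       -714 -702 -695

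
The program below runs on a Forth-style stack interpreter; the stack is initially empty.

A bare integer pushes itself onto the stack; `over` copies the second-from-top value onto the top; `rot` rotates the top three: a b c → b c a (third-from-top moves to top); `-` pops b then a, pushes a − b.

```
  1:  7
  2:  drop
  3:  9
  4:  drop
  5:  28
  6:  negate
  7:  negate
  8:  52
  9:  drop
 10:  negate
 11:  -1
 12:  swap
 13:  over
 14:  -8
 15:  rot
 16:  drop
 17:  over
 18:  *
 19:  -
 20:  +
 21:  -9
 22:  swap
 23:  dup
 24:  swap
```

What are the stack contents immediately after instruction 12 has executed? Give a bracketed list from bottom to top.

[-1, -28]

7      -> [7]
drop   -> []
9      -> [9]
drop   -> []
28     -> [28]
negate -> [-28]
negate -> [28]
52     -> [28, 52]
drop   -> [28]
negate -> [-28]
-1     -> [-28, -1]
swap   -> [-1, -28]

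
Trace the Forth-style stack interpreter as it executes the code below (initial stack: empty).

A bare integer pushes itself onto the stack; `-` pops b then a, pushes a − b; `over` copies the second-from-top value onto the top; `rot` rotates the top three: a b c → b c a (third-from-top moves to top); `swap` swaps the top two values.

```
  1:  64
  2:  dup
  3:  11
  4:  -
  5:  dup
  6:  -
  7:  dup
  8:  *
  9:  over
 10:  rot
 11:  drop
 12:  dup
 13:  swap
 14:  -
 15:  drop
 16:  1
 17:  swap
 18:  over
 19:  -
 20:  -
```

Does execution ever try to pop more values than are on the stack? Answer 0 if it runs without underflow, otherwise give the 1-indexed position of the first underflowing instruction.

64   → 64
dup  → 64 64
11   → 64 64 11
-    → 64 53
dup  → 64 53 53
-    → 64 0
dup  → 64 0 0
*    → 64 0
over → 64 0 64
rot  → 0 64 64
drop → 0 64
dup  → 0 64 64
swap → 0 64 64
-    → 0 0
drop → 0
1    → 0 1
swap → 1 0
over → 1 0 1
-    → 1 -1
-    → 2

0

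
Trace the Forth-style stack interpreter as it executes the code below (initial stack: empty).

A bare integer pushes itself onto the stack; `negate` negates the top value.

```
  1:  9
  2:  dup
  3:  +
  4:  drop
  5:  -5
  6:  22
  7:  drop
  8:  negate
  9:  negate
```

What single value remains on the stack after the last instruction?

9      : 9
dup    : 9 9
+      : 18
drop   : (empty)
-5     : -5
22     : -5 22
drop   : -5
negate : 5
negate : -5

-5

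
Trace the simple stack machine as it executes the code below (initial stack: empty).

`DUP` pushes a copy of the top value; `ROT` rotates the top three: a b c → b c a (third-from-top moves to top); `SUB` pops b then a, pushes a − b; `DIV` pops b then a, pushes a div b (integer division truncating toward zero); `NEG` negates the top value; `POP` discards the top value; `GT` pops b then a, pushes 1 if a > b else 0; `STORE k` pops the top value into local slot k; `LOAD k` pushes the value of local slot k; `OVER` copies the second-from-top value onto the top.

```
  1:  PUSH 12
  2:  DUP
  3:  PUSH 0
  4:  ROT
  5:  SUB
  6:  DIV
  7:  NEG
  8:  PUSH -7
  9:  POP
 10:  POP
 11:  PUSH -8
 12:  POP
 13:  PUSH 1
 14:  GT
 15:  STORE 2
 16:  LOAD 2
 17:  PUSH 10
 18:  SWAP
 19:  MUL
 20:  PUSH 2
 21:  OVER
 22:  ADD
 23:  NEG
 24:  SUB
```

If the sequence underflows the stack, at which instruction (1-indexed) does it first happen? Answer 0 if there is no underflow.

PUSH 12 : [12]
DUP     : [12, 12]
PUSH 0  : [12, 12, 0]
ROT     : [12, 0, 12]
SUB     : [12, -12]
DIV     : [-1]
NEG     : [1]
PUSH -7 : [1, -7]
POP     : [1]
POP     : []
PUSH -8 : [-8]
POP     : []
PUSH 1  : [1]
GT  — needs 2 operands, stack has 1 → underflow

14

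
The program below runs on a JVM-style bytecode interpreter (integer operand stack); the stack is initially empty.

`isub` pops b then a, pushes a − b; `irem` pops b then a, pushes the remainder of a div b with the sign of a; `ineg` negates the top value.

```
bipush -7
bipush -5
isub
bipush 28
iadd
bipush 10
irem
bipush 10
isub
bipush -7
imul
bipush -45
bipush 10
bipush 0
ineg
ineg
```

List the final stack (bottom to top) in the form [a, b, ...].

[28, -45, 10, 0]

bipush -7  -> -7
bipush -5  -> -7 -5
isub       -> -2
bipush 28  -> -2 28
iadd       -> 26
bipush 10  -> 26 10
irem       -> 6
bipush 10  -> 6 10
isub       -> -4
bipush -7  -> -4 -7
imul       -> 28
bipush -45 -> 28 -45
bipush 10  -> 28 -45 10
bipush 0   -> 28 -45 10 0
ineg       -> 28 -45 10 0
ineg       -> 28 -45 10 0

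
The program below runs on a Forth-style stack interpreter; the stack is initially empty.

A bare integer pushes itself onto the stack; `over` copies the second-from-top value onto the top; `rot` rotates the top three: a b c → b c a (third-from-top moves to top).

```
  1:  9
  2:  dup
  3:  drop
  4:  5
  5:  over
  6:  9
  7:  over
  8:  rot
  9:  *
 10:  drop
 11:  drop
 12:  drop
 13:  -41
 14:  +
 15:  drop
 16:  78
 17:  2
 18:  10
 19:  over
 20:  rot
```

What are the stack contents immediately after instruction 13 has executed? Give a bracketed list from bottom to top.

[9, -41]

9    -> 9
dup  -> 9 9
drop -> 9
5    -> 9 5
over -> 9 5 9
9    -> 9 5 9 9
over -> 9 5 9 9 9
rot  -> 9 5 9 9 9
*    -> 9 5 9 81
drop -> 9 5 9
drop -> 9 5
drop -> 9
-41  -> 9 -41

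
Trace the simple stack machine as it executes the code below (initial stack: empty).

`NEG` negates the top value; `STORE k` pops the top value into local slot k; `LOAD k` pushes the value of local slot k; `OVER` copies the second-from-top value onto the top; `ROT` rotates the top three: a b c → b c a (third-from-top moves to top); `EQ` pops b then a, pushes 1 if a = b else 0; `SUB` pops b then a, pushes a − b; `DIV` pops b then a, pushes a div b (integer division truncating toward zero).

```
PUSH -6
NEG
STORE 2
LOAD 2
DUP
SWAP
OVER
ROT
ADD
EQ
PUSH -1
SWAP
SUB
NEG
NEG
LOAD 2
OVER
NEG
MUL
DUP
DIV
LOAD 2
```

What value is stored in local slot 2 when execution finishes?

PUSH -6 : -6
NEG     : 6
STORE 2 : (empty)
LOAD 2  : 6
DUP     : 6 6
SWAP    : 6 6
OVER    : 6 6 6
ROT     : 6 6 6
ADD     : 6 12
EQ      : 0
PUSH -1 : 0 -1
SWAP    : -1 0
SUB     : -1
NEG     : 1
NEG     : -1
LOAD 2  : -1 6
OVER    : -1 6 -1
NEG     : -1 6 1
MUL     : -1 6
DUP     : -1 6 6
DIV     : -1 1
LOAD 2  : -1 1 6

6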